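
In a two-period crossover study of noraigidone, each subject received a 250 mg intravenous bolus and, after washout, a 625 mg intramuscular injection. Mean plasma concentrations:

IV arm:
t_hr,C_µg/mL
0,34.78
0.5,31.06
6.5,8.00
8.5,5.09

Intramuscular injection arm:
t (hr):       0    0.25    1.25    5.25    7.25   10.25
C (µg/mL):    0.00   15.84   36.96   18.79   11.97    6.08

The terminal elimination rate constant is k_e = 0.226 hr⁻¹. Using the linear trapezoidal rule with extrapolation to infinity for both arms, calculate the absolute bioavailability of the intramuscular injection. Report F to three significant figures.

Trapezoidal AUC_0→8.5 (IV):
  [0→0.5]: (34.78+31.06)/2 × 0.5 = 16.46
  [0.5→6.5]: (31.06+8.00)/2 × 6 = 117.18
  [6.5→8.5]: (8.00+5.09)/2 × 2 = 13.09
  Sum = 146.73 µg/mL·hr
IV tail: 5.09/0.226 = 22.522; AUC_iv,0→∞ = 146.73 + 22.522 = 169.252 µg/mL·hr
Trapezoidal AUC_0→10.25 (intramuscular injection):
  [0→0.25]: (0.00+15.84)/2 × 0.25 = 1.98
  [0.25→1.25]: (15.84+36.96)/2 × 1 = 26.4
  [1.25→5.25]: (36.96+18.79)/2 × 4 = 111.5
  [5.25→7.25]: (18.79+11.97)/2 × 2 = 30.76
  [7.25→10.25]: (11.97+6.08)/2 × 3 = 27.075
  Sum = 197.715 µg/mL·hr
intramuscular injection tail: 6.08/0.226 = 26.903; AUC_ev,0→∞ = 197.715 + 26.903 = 224.618 µg/mL·hr
F = (AUC_ev/D_ev)/(AUC_iv/D_iv) = (224.618/625)/(169.252/250) = 0.3593888/0.677008 = 0.5308

F = 0.531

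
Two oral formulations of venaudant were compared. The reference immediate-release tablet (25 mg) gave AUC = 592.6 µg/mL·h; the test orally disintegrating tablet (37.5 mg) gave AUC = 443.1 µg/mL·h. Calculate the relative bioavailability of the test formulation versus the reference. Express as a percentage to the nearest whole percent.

F_rel = 50%

F_rel = (AUC_test/D_test) / (AUC_ref/D_ref)
      = (443.1/37.5) / (592.6/25)
      = 11.816 / 23.704 = 0.4985 = 49.85%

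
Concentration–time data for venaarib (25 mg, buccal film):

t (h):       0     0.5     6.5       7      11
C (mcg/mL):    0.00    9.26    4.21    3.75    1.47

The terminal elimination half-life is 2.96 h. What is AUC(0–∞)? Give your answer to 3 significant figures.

Trapezoidal AUC_0→11:
  [0→0.5]: (0.00+9.26)/2 × 0.5 = 2.315
  [0.5→6.5]: (9.26+4.21)/2 × 6 = 40.41
  [6.5→7]: (4.21+3.75)/2 × 0.5 = 1.99
  [7→11]: (3.75+1.47)/2 × 4 = 10.44
  Sum = 55.155 mcg/mL·h
k_e = ln2 / t½ = 0.693147 / 2.96 = 0.2342 h^-1
Extrapolated tail: C_last / k_e = 1.47 / 0.2342 = 6.277
AUC_0→∞ = 55.155 + 6.277 = 61.432 mcg/mL·h

AUC = 61.4 mcg/mL·h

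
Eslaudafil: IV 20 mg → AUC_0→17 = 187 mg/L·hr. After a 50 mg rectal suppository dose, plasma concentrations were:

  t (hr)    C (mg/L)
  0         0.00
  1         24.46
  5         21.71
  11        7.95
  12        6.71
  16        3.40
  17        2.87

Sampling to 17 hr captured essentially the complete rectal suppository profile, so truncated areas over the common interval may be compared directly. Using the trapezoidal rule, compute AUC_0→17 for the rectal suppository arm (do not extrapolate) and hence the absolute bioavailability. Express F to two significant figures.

Trapezoidal AUC_0→17 (rectal suppository):
  [0→1]: (0.00+24.46)/2 × 1 = 12.23
  [1→5]: (24.46+21.71)/2 × 4 = 92.34
  [5→11]: (21.71+7.95)/2 × 6 = 88.98
  [11→12]: (7.95+6.71)/2 × 1 = 7.33
  [12→16]: (6.71+3.40)/2 × 4 = 20.22
  [16→17]: (3.40+2.87)/2 × 1 = 3.135
  Sum = 224.235 mg/L·hr
F = (AUC_ev/D_ev)/(AUC_iv/D_iv) = (224.235/50)/(187/20) = 4.4847/9.35 = 0.4796

F = 0.48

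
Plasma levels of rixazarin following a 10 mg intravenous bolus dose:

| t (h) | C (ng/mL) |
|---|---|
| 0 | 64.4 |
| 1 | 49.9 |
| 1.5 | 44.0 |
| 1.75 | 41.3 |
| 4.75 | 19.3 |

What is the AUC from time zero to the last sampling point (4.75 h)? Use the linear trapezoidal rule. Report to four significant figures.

AUC = 182.2 ng/mL·h

Trapezoidal AUC_0→4.75:
  [0→1]: (64.4+49.9)/2 × 1 = 57.15
  [1→1.5]: (49.9+44.0)/2 × 0.5 = 23.475
  [1.5→1.75]: (44.0+41.3)/2 × 0.25 = 10.6625
  [1.75→4.75]: (41.3+19.3)/2 × 3 = 90.9
  Sum = 182.1875 ng/mL·h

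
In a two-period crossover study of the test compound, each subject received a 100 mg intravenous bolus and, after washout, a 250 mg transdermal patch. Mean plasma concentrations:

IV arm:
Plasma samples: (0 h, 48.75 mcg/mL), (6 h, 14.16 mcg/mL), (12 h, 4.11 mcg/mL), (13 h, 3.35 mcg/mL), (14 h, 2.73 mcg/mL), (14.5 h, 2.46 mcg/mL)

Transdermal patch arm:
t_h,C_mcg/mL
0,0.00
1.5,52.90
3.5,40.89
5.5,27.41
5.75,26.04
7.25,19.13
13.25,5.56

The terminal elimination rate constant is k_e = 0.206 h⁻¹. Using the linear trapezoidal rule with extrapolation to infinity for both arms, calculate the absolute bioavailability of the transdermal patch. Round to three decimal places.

Trapezoidal AUC_0→14.5 (IV):
  [0→6]: (48.75+14.16)/2 × 6 = 188.73
  [6→12]: (14.16+4.11)/2 × 6 = 54.81
  [12→13]: (4.11+3.35)/2 × 1 = 3.73
  [13→14]: (3.35+2.73)/2 × 1 = 3.04
  [14→14.5]: (2.73+2.46)/2 × 0.5 = 1.2975
  Sum = 251.6075 mcg/mL·h
IV tail: 2.46/0.206 = 11.942; AUC_iv,0→∞ = 251.6075 + 11.942 = 263.5495 mcg/mL·h
Trapezoidal AUC_0→13.25 (transdermal patch):
  [0→1.5]: (0.00+52.90)/2 × 1.5 = 39.675
  [1.5→3.5]: (52.90+40.89)/2 × 2 = 93.79
  [3.5→5.5]: (40.89+27.41)/2 × 2 = 68.3
  [5.5→5.75]: (27.41+26.04)/2 × 0.25 = 6.68125
  [5.75→7.25]: (26.04+19.13)/2 × 1.5 = 33.8775
  [7.25→13.25]: (19.13+5.56)/2 × 6 = 74.07
  Sum = 316.39375 mcg/mL·h
transdermal patch tail: 5.56/0.206 = 26.990; AUC_ev,0→∞ = 316.39375 + 26.990 = 343.38375 mcg/mL·h
F = (AUC_ev/D_ev)/(AUC_iv/D_iv) = (343.38375/250)/(263.5495/100) = 1.373535/2.635495 = 0.5212

F = 0.521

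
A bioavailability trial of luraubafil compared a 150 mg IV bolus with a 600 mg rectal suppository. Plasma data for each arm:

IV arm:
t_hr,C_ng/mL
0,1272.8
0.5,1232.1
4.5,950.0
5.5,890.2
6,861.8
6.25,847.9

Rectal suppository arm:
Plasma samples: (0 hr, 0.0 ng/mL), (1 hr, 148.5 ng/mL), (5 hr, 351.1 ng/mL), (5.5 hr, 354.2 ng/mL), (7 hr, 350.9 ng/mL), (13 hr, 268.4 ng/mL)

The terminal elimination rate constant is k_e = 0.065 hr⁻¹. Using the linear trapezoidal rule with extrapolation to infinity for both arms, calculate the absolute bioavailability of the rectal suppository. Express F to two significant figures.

F = 0.099

Trapezoidal AUC_0→6.25 (IV):
  [0→0.5]: (1272.8+1232.1)/2 × 0.5 = 626.225
  [0.5→4.5]: (1232.1+950.0)/2 × 4 = 4364.2
  [4.5→5.5]: (950.0+890.2)/2 × 1 = 920.1
  [5.5→6]: (890.2+861.8)/2 × 0.5 = 438.0
  [6→6.25]: (861.8+847.9)/2 × 0.25 = 213.7125
  Sum = 6562.2375 ng/mL·hr
IV tail: 847.9/0.065 = 13044.615; AUC_iv,0→∞ = 6562.2375 + 13044.615 = 19606.8525 ng/mL·hr
Trapezoidal AUC_0→13 (rectal suppository):
  [0→1]: (0.0+148.5)/2 × 1 = 74.25
  [1→5]: (148.5+351.1)/2 × 4 = 999.2
  [5→5.5]: (351.1+354.2)/2 × 0.5 = 176.325
  [5.5→7]: (354.2+350.9)/2 × 1.5 = 528.825
  [7→13]: (350.9+268.4)/2 × 6 = 1857.9
  Sum = 3636.5 ng/mL·hr
rectal suppository tail: 268.4/0.065 = 4129.231; AUC_ev,0→∞ = 3636.5 + 4129.231 = 7765.731 ng/mL·hr
F = (AUC_ev/D_ev)/(AUC_iv/D_iv) = (7765.731/600)/(19606.8525/150) = 12.942885/130.71235 = 0.0990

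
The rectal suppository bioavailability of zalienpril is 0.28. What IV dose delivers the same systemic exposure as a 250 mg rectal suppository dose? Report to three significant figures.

D_iv = 70.0 mg

Systemic exposure from an extravascular dose = F × D_ev, so the equivalent IV dose is F × D_ev.
D_iv = F × D_ev = 0.28 × 250 = 70 mg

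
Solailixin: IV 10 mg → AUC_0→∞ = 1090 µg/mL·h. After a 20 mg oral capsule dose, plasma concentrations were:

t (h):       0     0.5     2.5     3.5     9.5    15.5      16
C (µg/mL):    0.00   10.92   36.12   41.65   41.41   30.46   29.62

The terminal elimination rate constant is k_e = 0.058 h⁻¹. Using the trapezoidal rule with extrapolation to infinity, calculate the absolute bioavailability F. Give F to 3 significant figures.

Trapezoidal AUC_0→16 (oral capsule):
  [0→0.5]: (0.00+10.92)/2 × 0.5 = 2.73
  [0.5→2.5]: (10.92+36.12)/2 × 2 = 47.04
  [2.5→3.5]: (36.12+41.65)/2 × 1 = 38.885
  [3.5→9.5]: (41.65+41.41)/2 × 6 = 249.18
  [9.5→15.5]: (41.41+30.46)/2 × 6 = 215.61
  [15.5→16]: (30.46+29.62)/2 × 0.5 = 15.02
  Sum = 568.465 µg/mL·h
Tail: C_last/k_e = 29.62/0.058 = 510.690
AUC_0→∞ (oral capsule) = 568.465 + 510.690 = 1079.155 µg/mL·h
F = (AUC_ev/D_ev)/(AUC_iv/D_iv) = (1079.155/20)/(1090/10) = 53.95775/109 = 0.4950

F = 0.495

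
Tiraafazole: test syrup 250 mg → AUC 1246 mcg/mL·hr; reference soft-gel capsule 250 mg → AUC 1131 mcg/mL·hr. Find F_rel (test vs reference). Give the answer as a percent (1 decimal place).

F_rel = (AUC_test/D_test) / (AUC_ref/D_ref)
      = (1246/250) / (1131/250)
      = 4.984 / 4.524 = 1.1017 = 110.17%

F_rel = 110.2%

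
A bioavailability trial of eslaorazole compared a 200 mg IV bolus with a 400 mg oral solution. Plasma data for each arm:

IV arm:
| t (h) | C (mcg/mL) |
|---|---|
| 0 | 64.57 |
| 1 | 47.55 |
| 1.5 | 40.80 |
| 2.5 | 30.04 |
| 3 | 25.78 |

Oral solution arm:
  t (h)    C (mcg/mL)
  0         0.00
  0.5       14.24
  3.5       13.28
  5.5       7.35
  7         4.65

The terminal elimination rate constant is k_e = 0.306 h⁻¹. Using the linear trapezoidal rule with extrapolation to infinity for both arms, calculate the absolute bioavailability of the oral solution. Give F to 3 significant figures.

F = 0.212

Trapezoidal AUC_0→3 (IV):
  [0→1]: (64.57+47.55)/2 × 1 = 56.06
  [1→1.5]: (47.55+40.80)/2 × 0.5 = 22.0875
  [1.5→2.5]: (40.80+30.04)/2 × 1 = 35.42
  [2.5→3]: (30.04+25.78)/2 × 0.5 = 13.955
  Sum = 127.5225 mcg/mL·h
IV tail: 25.78/0.306 = 84.248; AUC_iv,0→∞ = 127.5225 + 84.248 = 211.7705 mcg/mL·h
Trapezoidal AUC_0→7 (oral solution):
  [0→0.5]: (0.00+14.24)/2 × 0.5 = 3.56
  [0.5→3.5]: (14.24+13.28)/2 × 3 = 41.28
  [3.5→5.5]: (13.28+7.35)/2 × 2 = 20.63
  [5.5→7]: (7.35+4.65)/2 × 1.5 = 9.0
  Sum = 74.47 mcg/mL·h
oral solution tail: 4.65/0.306 = 15.196; AUC_ev,0→∞ = 74.47 + 15.196 = 89.666 mcg/mL·h
F = (AUC_ev/D_ev)/(AUC_iv/D_iv) = (89.666/400)/(211.7705/200) = 0.224165/1.0588525 = 0.2117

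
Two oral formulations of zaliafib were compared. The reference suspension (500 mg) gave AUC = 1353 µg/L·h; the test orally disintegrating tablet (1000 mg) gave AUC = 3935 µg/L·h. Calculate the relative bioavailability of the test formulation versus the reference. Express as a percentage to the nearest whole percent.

F_rel = (AUC_test/D_test) / (AUC_ref/D_ref)
      = (3935/1000) / (1353/500)
      = 3.935 / 2.706 = 1.4542 = 145.42%

F_rel = 145%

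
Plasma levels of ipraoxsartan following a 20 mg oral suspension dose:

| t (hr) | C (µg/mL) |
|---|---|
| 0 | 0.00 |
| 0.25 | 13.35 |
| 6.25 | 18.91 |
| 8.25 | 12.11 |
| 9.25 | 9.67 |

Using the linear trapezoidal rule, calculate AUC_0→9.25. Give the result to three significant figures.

Trapezoidal AUC_0→9.25:
  [0→0.25]: (0.00+13.35)/2 × 0.25 = 1.66875
  [0.25→6.25]: (13.35+18.91)/2 × 6 = 96.78
  [6.25→8.25]: (18.91+12.11)/2 × 2 = 31.02
  [8.25→9.25]: (12.11+9.67)/2 × 1 = 10.89
  Sum = 140.35875 µg/mL·hr

AUC = 140 µg/mL·hr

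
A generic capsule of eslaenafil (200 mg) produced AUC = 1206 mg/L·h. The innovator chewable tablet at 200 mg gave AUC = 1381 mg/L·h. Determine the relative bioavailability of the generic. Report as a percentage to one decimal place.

F_rel = (AUC_test/D_test) / (AUC_ref/D_ref)
      = (1206/200) / (1381/200)
      = 6.03 / 6.905 = 0.8733 = 87.33%

F_rel = 87.3%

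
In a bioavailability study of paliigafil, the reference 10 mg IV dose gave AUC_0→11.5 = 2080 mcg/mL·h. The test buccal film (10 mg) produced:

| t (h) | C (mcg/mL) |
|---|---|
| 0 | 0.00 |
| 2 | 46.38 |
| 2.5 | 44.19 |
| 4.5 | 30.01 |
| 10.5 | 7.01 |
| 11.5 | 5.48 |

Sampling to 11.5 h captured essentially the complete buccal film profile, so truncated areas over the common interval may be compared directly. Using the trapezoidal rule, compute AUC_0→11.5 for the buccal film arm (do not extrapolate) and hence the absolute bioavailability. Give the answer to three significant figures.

F = 0.125

Trapezoidal AUC_0→11.5 (buccal film):
  [0→2]: (0.00+46.38)/2 × 2 = 46.38
  [2→2.5]: (46.38+44.19)/2 × 0.5 = 22.6425
  [2.5→4.5]: (44.19+30.01)/2 × 2 = 74.2
  [4.5→10.5]: (30.01+7.01)/2 × 6 = 111.06
  [10.5→11.5]: (7.01+5.48)/2 × 1 = 6.245
  Sum = 260.5275 mcg/mL·h
F = (AUC_ev/D_ev)/(AUC_iv/D_iv) = (260.5275/10)/(2080/10) = 26.05275/208 = 0.1253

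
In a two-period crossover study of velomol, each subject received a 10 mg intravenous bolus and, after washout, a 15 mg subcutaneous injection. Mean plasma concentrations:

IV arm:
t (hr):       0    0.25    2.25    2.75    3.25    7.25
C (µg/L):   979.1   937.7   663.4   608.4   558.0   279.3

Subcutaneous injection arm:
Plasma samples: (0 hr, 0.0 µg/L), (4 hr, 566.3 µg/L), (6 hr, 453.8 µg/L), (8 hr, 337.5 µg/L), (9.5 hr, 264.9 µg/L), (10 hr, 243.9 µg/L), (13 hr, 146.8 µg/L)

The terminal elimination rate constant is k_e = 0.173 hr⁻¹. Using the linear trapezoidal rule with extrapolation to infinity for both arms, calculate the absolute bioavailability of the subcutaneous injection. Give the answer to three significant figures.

Trapezoidal AUC_0→7.25 (IV):
  [0→0.25]: (979.1+937.7)/2 × 0.25 = 239.6
  [0.25→2.25]: (937.7+663.4)/2 × 2 = 1601.1
  [2.25→2.75]: (663.4+608.4)/2 × 0.5 = 317.95
  [2.75→3.25]: (608.4+558.0)/2 × 0.5 = 291.6
  [3.25→7.25]: (558.0+279.3)/2 × 4 = 1674.6
  Sum = 4124.85 µg/L·hr
IV tail: 279.3/0.173 = 1614.451; AUC_iv,0→∞ = 4124.85 + 1614.451 = 5739.301 µg/L·hr
Trapezoidal AUC_0→13 (subcutaneous injection):
  [0→4]: (0.0+566.3)/2 × 4 = 1132.6
  [4→6]: (566.3+453.8)/2 × 2 = 1020.1
  [6→8]: (453.8+337.5)/2 × 2 = 791.3
  [8→9.5]: (337.5+264.9)/2 × 1.5 = 451.8
  [9.5→10]: (264.9+243.9)/2 × 0.5 = 127.2
  [10→13]: (243.9+146.8)/2 × 3 = 586.05
  Sum = 4109.05 µg/L·hr
subcutaneous injection tail: 146.8/0.173 = 848.555; AUC_ev,0→∞ = 4109.05 + 848.555 = 4957.605 µg/L·hr
F = (AUC_ev/D_ev)/(AUC_iv/D_iv) = (4957.605/15)/(5739.301/10) = 330.507/573.9301 = 0.5759

F = 0.576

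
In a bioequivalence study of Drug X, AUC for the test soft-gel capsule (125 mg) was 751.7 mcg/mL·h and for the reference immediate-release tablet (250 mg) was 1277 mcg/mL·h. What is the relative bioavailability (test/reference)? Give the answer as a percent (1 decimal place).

F_rel = 117.7%

F_rel = (AUC_test/D_test) / (AUC_ref/D_ref)
      = (751.7/125) / (1277/250)
      = 6.0136 / 5.108 = 1.1773 = 117.73%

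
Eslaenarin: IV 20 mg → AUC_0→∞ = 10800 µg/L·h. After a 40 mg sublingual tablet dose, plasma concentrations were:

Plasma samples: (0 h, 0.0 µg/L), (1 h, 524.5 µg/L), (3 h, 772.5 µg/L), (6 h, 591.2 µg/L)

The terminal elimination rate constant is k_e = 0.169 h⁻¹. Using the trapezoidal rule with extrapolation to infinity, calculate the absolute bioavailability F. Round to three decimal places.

F = 0.329

Trapezoidal AUC_0→6 (sublingual tablet):
  [0→1]: (0.0+524.5)/2 × 1 = 262.25
  [1→3]: (524.5+772.5)/2 × 2 = 1297.0
  [3→6]: (772.5+591.2)/2 × 3 = 2045.55
  Sum = 3604.8 µg/L·h
Tail: C_last/k_e = 591.2/0.169 = 3498.225
AUC_0→∞ (sublingual tablet) = 3604.8 + 3498.225 = 7103.025 µg/L·h
F = (AUC_ev/D_ev)/(AUC_iv/D_iv) = (7103.025/40)/(10800/20) = 177.576/540 = 0.3288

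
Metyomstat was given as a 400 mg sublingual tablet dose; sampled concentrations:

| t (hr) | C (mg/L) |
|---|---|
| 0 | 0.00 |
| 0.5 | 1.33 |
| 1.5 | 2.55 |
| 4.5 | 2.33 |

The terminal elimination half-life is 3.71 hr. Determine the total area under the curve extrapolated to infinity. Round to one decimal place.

Trapezoidal AUC_0→4.5:
  [0→0.5]: (0.00+1.33)/2 × 0.5 = 0.3325
  [0.5→1.5]: (1.33+2.55)/2 × 1 = 1.94
  [1.5→4.5]: (2.55+2.33)/2 × 3 = 7.32
  Sum = 9.5925 mg/L·hr
k_e = ln2 / t½ = 0.693147 / 3.71 = 0.1868 hr^-1
Extrapolated tail: C_last / k_e = 2.33 / 0.1868 = 12.473
AUC_0→∞ = 9.5925 + 12.473 = 22.0655 mg/L·hr

AUC = 22.1 mg/L·hr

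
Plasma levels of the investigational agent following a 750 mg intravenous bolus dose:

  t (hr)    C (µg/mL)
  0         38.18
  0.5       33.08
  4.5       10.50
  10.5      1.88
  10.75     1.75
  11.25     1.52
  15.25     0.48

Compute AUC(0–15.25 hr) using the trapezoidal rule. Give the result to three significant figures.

AUC = 147 µg/mL·hr

Trapezoidal AUC_0→15.25:
  [0→0.5]: (38.18+33.08)/2 × 0.5 = 17.815
  [0.5→4.5]: (33.08+10.50)/2 × 4 = 87.16
  [4.5→10.5]: (10.50+1.88)/2 × 6 = 37.14
  [10.5→10.75]: (1.88+1.75)/2 × 0.25 = 0.45375
  [10.75→11.25]: (1.75+1.52)/2 × 0.5 = 0.8175
  [11.25→15.25]: (1.52+0.48)/2 × 4 = 4.0
  Sum = 147.38625 µg/mL·hr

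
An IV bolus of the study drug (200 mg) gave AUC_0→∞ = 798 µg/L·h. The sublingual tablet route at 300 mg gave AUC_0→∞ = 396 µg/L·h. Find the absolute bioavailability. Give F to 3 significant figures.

F = 0.331

F = (AUC_ev / D_ev) / (AUC_iv / D_iv)
  = (396/300) / (798/200)
  = 1.32 / 3.99 = 0.3308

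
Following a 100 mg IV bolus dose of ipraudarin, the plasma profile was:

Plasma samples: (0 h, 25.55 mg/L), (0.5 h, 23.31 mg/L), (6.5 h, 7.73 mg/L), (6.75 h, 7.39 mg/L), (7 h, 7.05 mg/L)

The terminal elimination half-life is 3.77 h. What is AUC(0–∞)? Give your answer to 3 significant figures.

AUC = 147 mg/L·h

Trapezoidal AUC_0→7:
  [0→0.5]: (25.55+23.31)/2 × 0.5 = 12.215
  [0.5→6.5]: (23.31+7.73)/2 × 6 = 93.12
  [6.5→6.75]: (7.73+7.39)/2 × 0.25 = 1.89
  [6.75→7]: (7.39+7.05)/2 × 0.25 = 1.805
  Sum = 109.03 mg/L·h
k_e = ln2 / t½ = 0.693147 / 3.77 = 0.1839 h^-1
Extrapolated tail: C_last / k_e = 7.05 / 0.1839 = 38.336
AUC_0→∞ = 109.03 + 38.336 = 147.366 mg/L·h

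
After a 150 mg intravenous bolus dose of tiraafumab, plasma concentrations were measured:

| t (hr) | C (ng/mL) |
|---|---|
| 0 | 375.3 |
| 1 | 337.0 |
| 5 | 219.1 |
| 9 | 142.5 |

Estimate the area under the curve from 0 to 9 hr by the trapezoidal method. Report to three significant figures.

Trapezoidal AUC_0→9:
  [0→1]: (375.3+337.0)/2 × 1 = 356.15
  [1→5]: (337.0+219.1)/2 × 4 = 1112.2
  [5→9]: (219.1+142.5)/2 × 4 = 723.2
  Sum = 2191.55 ng/mL·hr

AUC = 2190 ng/mL·hr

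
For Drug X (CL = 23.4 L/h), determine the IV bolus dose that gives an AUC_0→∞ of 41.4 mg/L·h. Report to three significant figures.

Dose = 969 mg

Dose_iv = CL × AUC_0→∞
     = 23.4 × 41.4 = 968.76 mg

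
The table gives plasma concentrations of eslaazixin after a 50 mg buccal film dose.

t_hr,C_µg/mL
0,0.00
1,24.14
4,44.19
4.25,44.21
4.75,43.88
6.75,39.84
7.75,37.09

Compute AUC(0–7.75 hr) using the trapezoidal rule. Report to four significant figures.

Trapezoidal AUC_0→7.75:
  [0→1]: (0.00+24.14)/2 × 1 = 12.07
  [1→4]: (24.14+44.19)/2 × 3 = 102.495
  [4→4.25]: (44.19+44.21)/2 × 0.25 = 11.05
  [4.25→4.75]: (44.21+43.88)/2 × 0.5 = 22.0225
  [4.75→6.75]: (43.88+39.84)/2 × 2 = 83.72
  [6.75→7.75]: (39.84+37.09)/2 × 1 = 38.465
  Sum = 269.8225 µg/mL·hr

AUC = 269.8 µg/mL·hr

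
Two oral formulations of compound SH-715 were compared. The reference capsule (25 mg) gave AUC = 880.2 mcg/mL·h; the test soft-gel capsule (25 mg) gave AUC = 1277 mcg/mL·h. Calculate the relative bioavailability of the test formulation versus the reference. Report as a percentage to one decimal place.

F_rel = 145.1%

F_rel = (AUC_test/D_test) / (AUC_ref/D_ref)
      = (1277/25) / (880.2/25)
      = 51.08 / 35.208 = 1.4508 = 145.08%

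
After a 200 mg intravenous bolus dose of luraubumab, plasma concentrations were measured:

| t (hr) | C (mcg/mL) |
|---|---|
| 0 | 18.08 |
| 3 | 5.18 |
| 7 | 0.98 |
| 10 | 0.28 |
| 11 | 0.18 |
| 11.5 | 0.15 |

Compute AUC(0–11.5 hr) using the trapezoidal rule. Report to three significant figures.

AUC = 49.4 mcg/mL·hr

Trapezoidal AUC_0→11.5:
  [0→3]: (18.08+5.18)/2 × 3 = 34.89
  [3→7]: (5.18+0.98)/2 × 4 = 12.32
  [7→10]: (0.98+0.28)/2 × 3 = 1.89
  [10→11]: (0.28+0.18)/2 × 1 = 0.23
  [11→11.5]: (0.18+0.15)/2 × 0.5 = 0.0825
  Sum = 49.4125 mcg/mL·hr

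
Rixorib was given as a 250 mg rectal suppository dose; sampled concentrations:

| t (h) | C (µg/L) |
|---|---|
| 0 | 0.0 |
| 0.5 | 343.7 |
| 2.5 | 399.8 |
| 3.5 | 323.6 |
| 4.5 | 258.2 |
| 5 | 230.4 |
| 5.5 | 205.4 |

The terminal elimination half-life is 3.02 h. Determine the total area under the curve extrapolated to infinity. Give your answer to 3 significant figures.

AUC = 2610 µg/L·h

Trapezoidal AUC_0→5.5:
  [0→0.5]: (0.0+343.7)/2 × 0.5 = 85.925
  [0.5→2.5]: (343.7+399.8)/2 × 2 = 743.5
  [2.5→3.5]: (399.8+323.6)/2 × 1 = 361.7
  [3.5→4.5]: (323.6+258.2)/2 × 1 = 290.9
  [4.5→5]: (258.2+230.4)/2 × 0.5 = 122.15
  [5→5.5]: (230.4+205.4)/2 × 0.5 = 108.95
  Sum = 1713.125 µg/L·h
k_e = ln2 / t½ = 0.693147 / 3.02 = 0.2295 h^-1
Extrapolated tail: C_last / k_e = 205.4 / 0.2295 = 894.989
AUC_0→∞ = 1713.125 + 894.989 = 2608.114 µg/L·h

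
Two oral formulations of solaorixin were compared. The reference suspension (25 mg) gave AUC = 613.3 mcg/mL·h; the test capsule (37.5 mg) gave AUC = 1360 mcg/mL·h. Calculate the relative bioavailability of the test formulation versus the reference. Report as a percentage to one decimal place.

F_rel = (AUC_test/D_test) / (AUC_ref/D_ref)
      = (1360/37.5) / (613.3/25)
      = 36.2667 / 24.532 = 1.4783 = 147.83%

F_rel = 147.8%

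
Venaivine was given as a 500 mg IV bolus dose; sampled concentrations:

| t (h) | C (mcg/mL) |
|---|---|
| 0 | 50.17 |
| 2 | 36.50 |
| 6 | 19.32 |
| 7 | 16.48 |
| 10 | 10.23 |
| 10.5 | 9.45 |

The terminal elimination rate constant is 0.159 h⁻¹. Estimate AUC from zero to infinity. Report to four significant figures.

Trapezoidal AUC_0→10.5:
  [0→2]: (50.17+36.50)/2 × 2 = 86.67
  [2→6]: (36.50+19.32)/2 × 4 = 111.64
  [6→7]: (19.32+16.48)/2 × 1 = 17.9
  [7→10]: (16.48+10.23)/2 × 3 = 40.065
  [10→10.5]: (10.23+9.45)/2 × 0.5 = 4.92
  Sum = 261.195 mcg/mL·h
Extrapolated tail: C_last / k_e = 9.45 / 0.159 = 59.434
AUC_0→∞ = 261.195 + 59.434 = 320.629 mcg/mL·h

AUC = 320.6 mcg/mL·h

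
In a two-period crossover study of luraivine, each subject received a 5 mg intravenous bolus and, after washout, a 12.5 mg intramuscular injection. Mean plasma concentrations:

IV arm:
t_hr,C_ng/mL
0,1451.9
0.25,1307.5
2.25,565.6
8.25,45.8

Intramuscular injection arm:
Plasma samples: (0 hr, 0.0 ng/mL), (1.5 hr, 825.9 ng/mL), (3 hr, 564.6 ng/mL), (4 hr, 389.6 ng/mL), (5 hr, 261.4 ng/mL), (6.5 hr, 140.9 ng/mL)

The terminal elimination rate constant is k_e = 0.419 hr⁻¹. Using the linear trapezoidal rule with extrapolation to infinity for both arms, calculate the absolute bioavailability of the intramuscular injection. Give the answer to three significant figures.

F = 0.298

Trapezoidal AUC_0→8.25 (IV):
  [0→0.25]: (1451.9+1307.5)/2 × 0.25 = 344.925
  [0.25→2.25]: (1307.5+565.6)/2 × 2 = 1873.1
  [2.25→8.25]: (565.6+45.8)/2 × 6 = 1834.2
  Sum = 4052.225 ng/mL·hr
IV tail: 45.8/0.419 = 109.308; AUC_iv,0→∞ = 4052.225 + 109.308 = 4161.533 ng/mL·hr
Trapezoidal AUC_0→6.5 (intramuscular injection):
  [0→1.5]: (0.0+825.9)/2 × 1.5 = 619.425
  [1.5→3]: (825.9+564.6)/2 × 1.5 = 1042.875
  [3→4]: (564.6+389.6)/2 × 1 = 477.1
  [4→5]: (389.6+261.4)/2 × 1 = 325.5
  [5→6.5]: (261.4+140.9)/2 × 1.5 = 301.725
  Sum = 2766.625 ng/mL·hr
intramuscular injection tail: 140.9/0.419 = 336.277; AUC_ev,0→∞ = 2766.625 + 336.277 = 3102.902 ng/mL·hr
F = (AUC_ev/D_ev)/(AUC_iv/D_iv) = (3102.902/12.5)/(4161.533/5) = 248.23216/832.3066 = 0.2982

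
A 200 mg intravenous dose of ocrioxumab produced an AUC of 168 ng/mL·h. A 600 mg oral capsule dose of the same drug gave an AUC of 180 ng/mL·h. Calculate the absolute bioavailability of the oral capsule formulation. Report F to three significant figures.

F = 0.357

F = (AUC_ev / D_ev) / (AUC_iv / D_iv)
  = (180/600) / (168/200)
  = 0.3 / 0.84 = 0.3571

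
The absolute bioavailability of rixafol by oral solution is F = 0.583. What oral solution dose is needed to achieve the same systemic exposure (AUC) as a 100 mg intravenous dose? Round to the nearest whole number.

For equal systemic exposure: F × D_ev = D_iv
D_ev = D_iv / F = 100 / 0.583 = 171.527 mg

D_oral = 172 mg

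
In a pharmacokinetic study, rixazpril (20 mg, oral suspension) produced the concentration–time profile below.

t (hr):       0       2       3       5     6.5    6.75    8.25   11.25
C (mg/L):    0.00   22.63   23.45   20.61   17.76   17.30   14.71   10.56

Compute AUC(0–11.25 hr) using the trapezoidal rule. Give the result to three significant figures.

AUC = 185 mg/L·hr

Trapezoidal AUC_0→11.25:
  [0→2]: (0.00+22.63)/2 × 2 = 22.63
  [2→3]: (22.63+23.45)/2 × 1 = 23.04
  [3→5]: (23.45+20.61)/2 × 2 = 44.06
  [5→6.5]: (20.61+17.76)/2 × 1.5 = 28.7775
  [6.5→6.75]: (17.76+17.30)/2 × 0.25 = 4.3825
  [6.75→8.25]: (17.30+14.71)/2 × 1.5 = 24.0075
  [8.25→11.25]: (14.71+10.56)/2 × 3 = 37.905
  Sum = 184.8025 mg/L·hr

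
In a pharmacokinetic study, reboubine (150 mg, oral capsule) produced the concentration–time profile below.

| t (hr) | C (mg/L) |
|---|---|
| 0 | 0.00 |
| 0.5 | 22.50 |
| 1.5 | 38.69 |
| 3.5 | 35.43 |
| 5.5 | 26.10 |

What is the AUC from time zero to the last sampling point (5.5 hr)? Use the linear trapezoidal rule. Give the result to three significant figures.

AUC = 172 mg/L·hr

Trapezoidal AUC_0→5.5:
  [0→0.5]: (0.00+22.50)/2 × 0.5 = 5.625
  [0.5→1.5]: (22.50+38.69)/2 × 1 = 30.595
  [1.5→3.5]: (38.69+35.43)/2 × 2 = 74.12
  [3.5→5.5]: (35.43+26.10)/2 × 2 = 61.53
  Sum = 171.87 mg/L·hr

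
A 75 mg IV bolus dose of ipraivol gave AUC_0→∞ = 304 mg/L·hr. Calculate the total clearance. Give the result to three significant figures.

CL = Dose_iv / AUC_0→∞
   = 75 / 304 = 0.246711 L/hr

CL = 0.247 L/hr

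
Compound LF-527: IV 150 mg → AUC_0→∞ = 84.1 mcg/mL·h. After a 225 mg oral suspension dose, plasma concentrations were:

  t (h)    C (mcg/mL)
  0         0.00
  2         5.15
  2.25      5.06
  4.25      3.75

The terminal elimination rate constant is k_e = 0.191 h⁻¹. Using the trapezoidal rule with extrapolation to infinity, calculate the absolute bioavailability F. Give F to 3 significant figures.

Trapezoidal AUC_0→4.25 (oral suspension):
  [0→2]: (0.00+5.15)/2 × 2 = 5.15
  [2→2.25]: (5.15+5.06)/2 × 0.25 = 1.27625
  [2.25→4.25]: (5.06+3.75)/2 × 2 = 8.81
  Sum = 15.23625 mcg/mL·h
Tail: C_last/k_e = 3.75/0.191 = 19.634
AUC_0→∞ (oral suspension) = 15.23625 + 19.634 = 34.87025 mcg/mL·h
F = (AUC_ev/D_ev)/(AUC_iv/D_iv) = (34.87025/225)/(84.1/150) = 0.154979/0.560667 = 0.2764

F = 0.276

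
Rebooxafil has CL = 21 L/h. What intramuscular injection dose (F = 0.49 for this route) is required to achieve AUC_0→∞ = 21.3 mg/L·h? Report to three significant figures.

Dose = CL × AUC_0→∞ / F
     = 21 × 21.3 / 0.49 = 912.857 mg

Dose = 913 mg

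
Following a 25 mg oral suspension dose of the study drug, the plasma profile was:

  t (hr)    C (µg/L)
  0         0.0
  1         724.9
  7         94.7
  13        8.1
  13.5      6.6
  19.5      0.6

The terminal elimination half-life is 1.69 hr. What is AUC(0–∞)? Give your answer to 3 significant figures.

Trapezoidal AUC_0→19.5:
  [0→1]: (0.0+724.9)/2 × 1 = 362.45
  [1→7]: (724.9+94.7)/2 × 6 = 2458.8
  [7→13]: (94.7+8.1)/2 × 6 = 308.4
  [13→13.5]: (8.1+6.6)/2 × 0.5 = 3.675
  [13.5→19.5]: (6.6+0.6)/2 × 6 = 21.6
  Sum = 3154.925 µg/L·hr
k_e = ln2 / t½ = 0.693147 / 1.69 = 0.4101 hr^-1
Extrapolated tail: C_last / k_e = 0.6 / 0.4101 = 1.463
AUC_0→∞ = 3154.925 + 1.463 = 3156.388 µg/L·hr

AUC = 3160 µg/L·hr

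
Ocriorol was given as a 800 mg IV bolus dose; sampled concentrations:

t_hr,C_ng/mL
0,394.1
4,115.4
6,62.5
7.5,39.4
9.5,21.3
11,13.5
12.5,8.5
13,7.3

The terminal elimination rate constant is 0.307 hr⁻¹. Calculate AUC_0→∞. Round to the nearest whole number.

AUC = 1404 ng/mL·hr

Trapezoidal AUC_0→13:
  [0→4]: (394.1+115.4)/2 × 4 = 1019.0
  [4→6]: (115.4+62.5)/2 × 2 = 177.9
  [6→7.5]: (62.5+39.4)/2 × 1.5 = 76.425
  [7.5→9.5]: (39.4+21.3)/2 × 2 = 60.7
  [9.5→11]: (21.3+13.5)/2 × 1.5 = 26.1
  [11→12.5]: (13.5+8.5)/2 × 1.5 = 16.5
  [12.5→13]: (8.5+7.3)/2 × 0.5 = 3.95
  Sum = 1380.575 ng/mL·hr
Extrapolated tail: C_last / k_e = 7.3 / 0.307 = 23.779
AUC_0→∞ = 1380.575 + 23.779 = 1404.354 ng/mL·hr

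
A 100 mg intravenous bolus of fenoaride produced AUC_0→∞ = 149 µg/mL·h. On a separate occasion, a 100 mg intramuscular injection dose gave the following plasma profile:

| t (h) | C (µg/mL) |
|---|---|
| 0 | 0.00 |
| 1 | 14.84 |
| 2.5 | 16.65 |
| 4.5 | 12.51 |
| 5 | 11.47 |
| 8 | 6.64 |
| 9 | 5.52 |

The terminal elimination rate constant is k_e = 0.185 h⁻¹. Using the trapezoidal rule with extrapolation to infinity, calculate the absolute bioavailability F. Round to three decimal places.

F = 0.868

Trapezoidal AUC_0→9 (intramuscular injection):
  [0→1]: (0.00+14.84)/2 × 1 = 7.42
  [1→2.5]: (14.84+16.65)/2 × 1.5 = 23.6175
  [2.5→4.5]: (16.65+12.51)/2 × 2 = 29.16
  [4.5→5]: (12.51+11.47)/2 × 0.5 = 5.995
  [5→8]: (11.47+6.64)/2 × 3 = 27.165
  [8→9]: (6.64+5.52)/2 × 1 = 6.08
  Sum = 99.4375 µg/mL·h
Tail: C_last/k_e = 5.52/0.185 = 29.838
AUC_0→∞ (intramuscular injection) = 99.4375 + 29.838 = 129.2755 µg/mL·h
F = (AUC_ev/D_ev)/(AUC_iv/D_iv) = (129.2755/100)/(149/100) = 1.292755/1.49 = 0.8676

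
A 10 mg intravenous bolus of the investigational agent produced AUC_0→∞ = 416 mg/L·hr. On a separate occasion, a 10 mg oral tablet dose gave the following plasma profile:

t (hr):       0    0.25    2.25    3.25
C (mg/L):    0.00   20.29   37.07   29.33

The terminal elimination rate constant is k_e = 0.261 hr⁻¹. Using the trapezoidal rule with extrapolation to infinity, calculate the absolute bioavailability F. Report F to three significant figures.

F = 0.494

Trapezoidal AUC_0→3.25 (oral tablet):
  [0→0.25]: (0.00+20.29)/2 × 0.25 = 2.53625
  [0.25→2.25]: (20.29+37.07)/2 × 2 = 57.36
  [2.25→3.25]: (37.07+29.33)/2 × 1 = 33.2
  Sum = 93.09625 mg/L·hr
Tail: C_last/k_e = 29.33/0.261 = 112.375
AUC_0→∞ (oral tablet) = 93.09625 + 112.375 = 205.47125 mg/L·hr
F = (AUC_ev/D_ev)/(AUC_iv/D_iv) = (205.47125/10)/(416/10) = 20.547125/41.6 = 0.4939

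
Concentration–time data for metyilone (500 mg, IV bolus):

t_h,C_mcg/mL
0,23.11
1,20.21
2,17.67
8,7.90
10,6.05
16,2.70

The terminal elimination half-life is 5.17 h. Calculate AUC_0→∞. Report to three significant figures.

Trapezoidal AUC_0→16:
  [0→1]: (23.11+20.21)/2 × 1 = 21.66
  [1→2]: (20.21+17.67)/2 × 1 = 18.94
  [2→8]: (17.67+7.90)/2 × 6 = 76.71
  [8→10]: (7.90+6.05)/2 × 2 = 13.95
  [10→16]: (6.05+2.70)/2 × 6 = 26.25
  Sum = 157.51 mcg/mL·h
k_e = ln2 / t½ = 0.693147 / 5.17 = 0.1341 h^-1
Extrapolated tail: C_last / k_e = 2.70 / 0.1341 = 20.134
AUC_0→∞ = 157.51 + 20.134 = 177.644 mcg/mL·h

AUC = 178 mcg/mL·h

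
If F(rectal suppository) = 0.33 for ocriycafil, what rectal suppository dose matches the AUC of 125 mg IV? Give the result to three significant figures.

D_rectal = 379 mg

For equal systemic exposure: F × D_ev = D_iv
D_ev = D_iv / F = 125 / 0.33 = 378.788 mg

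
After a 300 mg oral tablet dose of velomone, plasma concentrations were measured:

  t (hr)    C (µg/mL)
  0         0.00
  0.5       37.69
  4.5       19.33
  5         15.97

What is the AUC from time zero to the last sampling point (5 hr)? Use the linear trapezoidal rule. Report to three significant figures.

AUC = 132 µg/mL·hr

Trapezoidal AUC_0→5:
  [0→0.5]: (0.00+37.69)/2 × 0.5 = 9.4225
  [0.5→4.5]: (37.69+19.33)/2 × 4 = 114.04
  [4.5→5]: (19.33+15.97)/2 × 0.5 = 8.825
  Sum = 132.2875 µg/mL·hr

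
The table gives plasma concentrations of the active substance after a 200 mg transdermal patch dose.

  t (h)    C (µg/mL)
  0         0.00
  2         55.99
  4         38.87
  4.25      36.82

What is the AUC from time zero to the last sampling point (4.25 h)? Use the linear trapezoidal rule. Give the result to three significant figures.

AUC = 160 µg/mL·h

Trapezoidal AUC_0→4.25:
  [0→2]: (0.00+55.99)/2 × 2 = 55.99
  [2→4]: (55.99+38.87)/2 × 2 = 94.86
  [4→4.25]: (38.87+36.82)/2 × 0.25 = 9.46125
  Sum = 160.31125 µg/mL·h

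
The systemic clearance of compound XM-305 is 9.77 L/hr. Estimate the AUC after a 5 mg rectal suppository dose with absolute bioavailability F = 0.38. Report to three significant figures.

AUC_0→∞ = F × Dose / CL
        = 0.38 × 5 / 9.77 = 0.194473 mg/L·hr

AUC = 0.194 mg/L·hr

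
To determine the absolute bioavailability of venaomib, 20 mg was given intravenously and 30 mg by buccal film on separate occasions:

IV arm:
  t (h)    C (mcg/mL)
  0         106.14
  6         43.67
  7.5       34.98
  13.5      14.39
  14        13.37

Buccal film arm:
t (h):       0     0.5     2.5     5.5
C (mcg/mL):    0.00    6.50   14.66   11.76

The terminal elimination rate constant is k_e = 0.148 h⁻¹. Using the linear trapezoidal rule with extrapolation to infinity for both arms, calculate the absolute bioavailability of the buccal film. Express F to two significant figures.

F = 0.13

Trapezoidal AUC_0→14 (IV):
  [0→6]: (106.14+43.67)/2 × 6 = 449.43
  [6→7.5]: (43.67+34.98)/2 × 1.5 = 58.9875
  [7.5→13.5]: (34.98+14.39)/2 × 6 = 148.11
  [13.5→14]: (14.39+13.37)/2 × 0.5 = 6.94
  Sum = 663.4675 mcg/mL·h
IV tail: 13.37/0.148 = 90.338; AUC_iv,0→∞ = 663.4675 + 90.338 = 753.8055 mcg/mL·h
Trapezoidal AUC_0→5.5 (buccal film):
  [0→0.5]: (0.00+6.50)/2 × 0.5 = 1.625
  [0.5→2.5]: (6.50+14.66)/2 × 2 = 21.16
  [2.5→5.5]: (14.66+11.76)/2 × 3 = 39.63
  Sum = 62.415 mcg/mL·h
buccal film tail: 11.76/0.148 = 79.459; AUC_ev,0→∞ = 62.415 + 79.459 = 141.874 mcg/mL·h
F = (AUC_ev/D_ev)/(AUC_iv/D_iv) = (141.874/30)/(753.8055/20) = 4.72913/37.690275 = 0.1255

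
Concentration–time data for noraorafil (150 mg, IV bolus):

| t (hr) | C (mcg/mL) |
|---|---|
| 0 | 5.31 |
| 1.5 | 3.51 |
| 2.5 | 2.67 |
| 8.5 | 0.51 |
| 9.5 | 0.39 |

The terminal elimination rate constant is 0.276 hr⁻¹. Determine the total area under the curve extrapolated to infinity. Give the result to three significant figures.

Trapezoidal AUC_0→9.5:
  [0→1.5]: (5.31+3.51)/2 × 1.5 = 6.615
  [1.5→2.5]: (3.51+2.67)/2 × 1 = 3.09
  [2.5→8.5]: (2.67+0.51)/2 × 6 = 9.54
  [8.5→9.5]: (0.51+0.39)/2 × 1 = 0.45
  Sum = 19.695 mcg/mL·hr
Extrapolated tail: C_last / k_e = 0.39 / 0.276 = 1.413
AUC_0→∞ = 19.695 + 1.413 = 21.108 mcg/mL·hr

AUC = 21.1 mcg/mL·hr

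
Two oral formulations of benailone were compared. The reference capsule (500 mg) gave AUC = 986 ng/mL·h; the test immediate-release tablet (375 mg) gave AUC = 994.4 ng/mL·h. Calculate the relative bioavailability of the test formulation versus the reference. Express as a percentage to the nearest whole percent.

F_rel = (AUC_test/D_test) / (AUC_ref/D_ref)
      = (994.4/375) / (986/500)
      = 2.65173 / 1.972 = 1.3447 = 134.47%

F_rel = 134%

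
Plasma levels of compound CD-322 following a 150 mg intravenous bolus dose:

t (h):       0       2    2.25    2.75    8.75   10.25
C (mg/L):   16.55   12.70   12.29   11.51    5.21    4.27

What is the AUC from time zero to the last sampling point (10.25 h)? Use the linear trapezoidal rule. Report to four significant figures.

Trapezoidal AUC_0→10.25:
  [0→2]: (16.55+12.70)/2 × 2 = 29.25
  [2→2.25]: (12.70+12.29)/2 × 0.25 = 3.12375
  [2.25→2.75]: (12.29+11.51)/2 × 0.5 = 5.95
  [2.75→8.75]: (11.51+5.21)/2 × 6 = 50.16
  [8.75→10.25]: (5.21+4.27)/2 × 1.5 = 7.11
  Sum = 95.59375 mg/L·h

AUC = 95.59 mg/L·h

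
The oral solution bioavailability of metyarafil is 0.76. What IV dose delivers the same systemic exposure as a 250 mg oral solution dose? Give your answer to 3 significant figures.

Systemic exposure from an extravascular dose = F × D_ev, so the equivalent IV dose is F × D_ev.
D_iv = F × D_ev = 0.76 × 250 = 190 mg

D_iv = 190 mg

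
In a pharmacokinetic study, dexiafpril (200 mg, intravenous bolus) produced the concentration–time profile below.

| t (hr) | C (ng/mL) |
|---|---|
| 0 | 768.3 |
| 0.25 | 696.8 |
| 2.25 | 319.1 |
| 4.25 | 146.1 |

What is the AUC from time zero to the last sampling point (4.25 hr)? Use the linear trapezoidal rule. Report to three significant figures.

Trapezoidal AUC_0→4.25:
  [0→0.25]: (768.3+696.8)/2 × 0.25 = 183.1375
  [0.25→2.25]: (696.8+319.1)/2 × 2 = 1015.9
  [2.25→4.25]: (319.1+146.1)/2 × 2 = 465.2
  Sum = 1664.2375 ng/mL·hr

AUC = 1660 ng/mL·hr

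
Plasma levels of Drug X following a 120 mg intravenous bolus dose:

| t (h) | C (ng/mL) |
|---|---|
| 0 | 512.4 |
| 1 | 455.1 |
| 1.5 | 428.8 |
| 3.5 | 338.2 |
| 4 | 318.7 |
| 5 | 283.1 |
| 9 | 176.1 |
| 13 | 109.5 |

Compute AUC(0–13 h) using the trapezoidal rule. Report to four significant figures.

AUC = 3426 ng/mL·h

Trapezoidal AUC_0→13:
  [0→1]: (512.4+455.1)/2 × 1 = 483.75
  [1→1.5]: (455.1+428.8)/2 × 0.5 = 220.975
  [1.5→3.5]: (428.8+338.2)/2 × 2 = 767.0
  [3.5→4]: (338.2+318.7)/2 × 0.5 = 164.225
  [4→5]: (318.7+283.1)/2 × 1 = 300.9
  [5→9]: (283.1+176.1)/2 × 4 = 918.4
  [9→13]: (176.1+109.5)/2 × 4 = 571.2
  Sum = 3426.45 ng/mL·h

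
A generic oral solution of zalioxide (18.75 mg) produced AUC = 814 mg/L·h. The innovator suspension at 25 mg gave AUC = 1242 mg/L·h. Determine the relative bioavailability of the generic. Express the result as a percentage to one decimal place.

F_rel = 87.4%

F_rel = (AUC_test/D_test) / (AUC_ref/D_ref)
      = (814/18.75) / (1242/25)
      = 43.4133 / 49.68 = 0.8739 = 87.39%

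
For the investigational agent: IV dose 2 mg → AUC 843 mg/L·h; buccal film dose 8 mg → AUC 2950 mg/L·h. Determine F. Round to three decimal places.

F = 0.875

F = (AUC_ev / D_ev) / (AUC_iv / D_iv)
  = (2950/8) / (843/2)
  = 368.75 / 421.5 = 0.8749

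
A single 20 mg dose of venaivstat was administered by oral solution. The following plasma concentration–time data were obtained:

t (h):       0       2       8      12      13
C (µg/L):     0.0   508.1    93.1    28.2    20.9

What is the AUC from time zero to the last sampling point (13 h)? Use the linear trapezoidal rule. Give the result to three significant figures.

Trapezoidal AUC_0→13:
  [0→2]: (0.0+508.1)/2 × 2 = 508.1
  [2→8]: (508.1+93.1)/2 × 6 = 1803.6
  [8→12]: (93.1+28.2)/2 × 4 = 242.6
  [12→13]: (28.2+20.9)/2 × 1 = 24.55
  Sum = 2578.85 µg/L·h

AUC = 2580 µg/L·h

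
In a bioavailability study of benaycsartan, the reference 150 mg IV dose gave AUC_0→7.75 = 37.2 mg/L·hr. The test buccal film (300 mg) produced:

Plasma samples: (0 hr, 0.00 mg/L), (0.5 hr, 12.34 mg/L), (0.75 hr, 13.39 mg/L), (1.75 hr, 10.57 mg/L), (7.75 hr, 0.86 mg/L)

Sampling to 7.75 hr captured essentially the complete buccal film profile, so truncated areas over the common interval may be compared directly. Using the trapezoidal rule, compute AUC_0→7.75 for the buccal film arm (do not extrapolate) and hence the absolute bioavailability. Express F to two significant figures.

F = 0.71

Trapezoidal AUC_0→7.75 (buccal film):
  [0→0.5]: (0.00+12.34)/2 × 0.5 = 3.085
  [0.5→0.75]: (12.34+13.39)/2 × 0.25 = 3.21625
  [0.75→1.75]: (13.39+10.57)/2 × 1 = 11.98
  [1.75→7.75]: (10.57+0.86)/2 × 6 = 34.29
  Sum = 52.57125 mg/L·hr
F = (AUC_ev/D_ev)/(AUC_iv/D_iv) = (52.57125/300)/(37.2/150) = 0.1752375/0.248 = 0.7066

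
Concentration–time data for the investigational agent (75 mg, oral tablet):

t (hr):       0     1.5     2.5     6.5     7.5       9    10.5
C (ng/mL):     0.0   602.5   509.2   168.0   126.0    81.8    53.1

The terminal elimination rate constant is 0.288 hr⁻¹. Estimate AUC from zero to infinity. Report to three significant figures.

Trapezoidal AUC_0→10.5:
  [0→1.5]: (0.0+602.5)/2 × 1.5 = 451.875
  [1.5→2.5]: (602.5+509.2)/2 × 1 = 555.85
  [2.5→6.5]: (509.2+168.0)/2 × 4 = 1354.4
  [6.5→7.5]: (168.0+126.0)/2 × 1 = 147.0
  [7.5→9]: (126.0+81.8)/2 × 1.5 = 155.85
  [9→10.5]: (81.8+53.1)/2 × 1.5 = 101.175
  Sum = 2766.15 ng/mL·hr
Extrapolated tail: C_last / k_e = 53.1 / 0.288 = 184.375
AUC_0→∞ = 2766.15 + 184.375 = 2950.525 ng/mL·hr

AUC = 2950 ng/mL·hr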